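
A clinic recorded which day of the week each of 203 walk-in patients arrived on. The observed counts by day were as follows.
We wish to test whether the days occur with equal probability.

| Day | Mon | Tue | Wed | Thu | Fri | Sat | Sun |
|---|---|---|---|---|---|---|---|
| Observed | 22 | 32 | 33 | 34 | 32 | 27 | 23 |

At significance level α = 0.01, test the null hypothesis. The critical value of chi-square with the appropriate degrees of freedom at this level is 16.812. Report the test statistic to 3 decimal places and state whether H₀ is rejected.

Under H₀ each category has probability 1/7, so each expected count is 203/7 = 29.
χ² = (22−29)²/29 + (32−29)²/29 + (33−29)²/29 + (34−29)²/29 + (32−29)²/29 + (27−29)²/29 + (23−29)²/29
   = 1.6897 + 0.3103 + 0.5517 + 0.8621 + 0.3103 + 0.1379 + 1.2414
Sum = 5.103
df = 6. Since 5.103 < 16.812, we do not reject H₀.

5.103; do not reject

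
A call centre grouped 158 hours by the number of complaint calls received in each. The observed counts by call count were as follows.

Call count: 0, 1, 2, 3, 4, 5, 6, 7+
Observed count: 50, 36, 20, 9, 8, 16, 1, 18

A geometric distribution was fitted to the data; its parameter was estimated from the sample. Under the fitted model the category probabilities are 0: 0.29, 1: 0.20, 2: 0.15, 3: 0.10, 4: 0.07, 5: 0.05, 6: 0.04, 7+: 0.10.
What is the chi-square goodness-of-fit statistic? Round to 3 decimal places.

18.434

Expected counts E_i = n·p_i: 158×0.29 = 45.82, 158×0.20 = 31.6, 158×0.15 = 23.7, 158×0.10 = 15.8, 158×0.07 = 11.06, 158×0.05 = 7.9, 158×0.04 = 6.32, 158×0.10 = 15.8.
cat         O        E   (O−E)²/E
0          50    45.82     0.3813
1          36     31.6     0.6127
2          20     23.7     0.5776
3           9     15.8     2.9266
4           8    11.06     0.8466
5          16      7.9     8.3051
6           1     6.32     4.4782
7+         18     15.8     0.3063
Sum = 18.434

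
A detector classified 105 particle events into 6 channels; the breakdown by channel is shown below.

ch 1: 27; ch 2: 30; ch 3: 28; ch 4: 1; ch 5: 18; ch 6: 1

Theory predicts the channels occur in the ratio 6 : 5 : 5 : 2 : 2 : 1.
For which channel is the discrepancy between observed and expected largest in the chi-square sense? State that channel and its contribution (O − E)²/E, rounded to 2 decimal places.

Ratio total = 21. Expected counts: 105×6/21 = 30, 105×5/21 = 25, 105×5/21 = 25, 105×2/21 = 10, 105×2/21 = 10, 105×1/21 = 5.
cat         O        E   (O−E)²/E
ch 1       27       30      0.300
ch 2       30       25      1.000
ch 3       28       25      0.360
ch 4        1       10      8.100
ch 5       18       10      6.400
ch 6        1        5      3.200
The largest term is for ch 4: 8.10.

ch 4, 8.10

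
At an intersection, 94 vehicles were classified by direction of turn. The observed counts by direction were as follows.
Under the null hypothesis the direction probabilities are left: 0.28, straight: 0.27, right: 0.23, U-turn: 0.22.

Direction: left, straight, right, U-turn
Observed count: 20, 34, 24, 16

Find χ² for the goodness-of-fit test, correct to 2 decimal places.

5.77

Expected counts E_i = n·p_i: 94×0.28 = 26.32, 94×0.27 = 25.38, 94×0.23 = 21.62, 94×0.22 = 20.68.
cat           O        E   (O−E)²/E
left         20    26.32      1.518
straight     34    25.38      2.928
right        24    21.62      0.262
U-turn       16    20.68      1.059
Sum = 5.77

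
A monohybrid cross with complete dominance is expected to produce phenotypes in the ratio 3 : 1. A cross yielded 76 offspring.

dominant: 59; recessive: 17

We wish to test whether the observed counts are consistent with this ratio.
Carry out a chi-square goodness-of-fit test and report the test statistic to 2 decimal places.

0.28

Ratio total = 4. Expected counts: 76×3/4 = 57, 76×1/4 = 19.
χ² = (59−57)²/57 + (17−19)²/19
   = 0.070 + 0.211
Sum = 0.28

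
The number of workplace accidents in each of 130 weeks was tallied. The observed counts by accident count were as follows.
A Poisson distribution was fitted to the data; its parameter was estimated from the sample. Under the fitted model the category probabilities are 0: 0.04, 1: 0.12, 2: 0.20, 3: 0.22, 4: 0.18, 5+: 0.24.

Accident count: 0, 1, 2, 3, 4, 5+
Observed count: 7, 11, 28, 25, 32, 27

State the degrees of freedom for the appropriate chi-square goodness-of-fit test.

4

There are k = 6 categories and 1 parameter estimated from the data, so df = 6 − 1 − 1 = 4.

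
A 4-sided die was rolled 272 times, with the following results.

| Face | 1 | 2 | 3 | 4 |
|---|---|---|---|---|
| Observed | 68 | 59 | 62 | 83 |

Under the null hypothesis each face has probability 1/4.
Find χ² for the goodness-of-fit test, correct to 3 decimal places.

Under H₀ each category has probability 1/4, so each expected count is 272/4 = 68.
χ² = (68−68)²/68 + (59−68)²/68 + (62−68)²/68 + (83−68)²/68
   = 0.0000 + 1.1912 + 0.5294 + 3.3088
Sum = 5.029

5.029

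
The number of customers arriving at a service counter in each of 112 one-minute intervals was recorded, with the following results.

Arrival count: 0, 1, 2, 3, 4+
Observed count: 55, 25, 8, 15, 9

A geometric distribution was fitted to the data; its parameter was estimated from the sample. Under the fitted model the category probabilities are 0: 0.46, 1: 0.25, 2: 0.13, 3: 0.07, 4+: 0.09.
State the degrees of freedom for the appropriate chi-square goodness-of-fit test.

3

There are k = 5 categories and 1 parameter estimated from the data, so df = 5 − 1 − 1 = 3.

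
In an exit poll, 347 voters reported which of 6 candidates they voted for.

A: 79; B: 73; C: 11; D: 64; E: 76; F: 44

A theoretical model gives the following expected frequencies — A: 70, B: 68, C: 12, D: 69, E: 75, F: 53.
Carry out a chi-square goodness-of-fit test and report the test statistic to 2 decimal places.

χ² = (79−70)²/70 + (73−68)²/68 + (11−12)²/12 + (64−69)²/69 + (76−75)²/75 + (44−53)²/53
   = 1.157 + 0.368 + 0.083 + 0.362 + 0.013 + 1.528
Sum = 3.51

3.51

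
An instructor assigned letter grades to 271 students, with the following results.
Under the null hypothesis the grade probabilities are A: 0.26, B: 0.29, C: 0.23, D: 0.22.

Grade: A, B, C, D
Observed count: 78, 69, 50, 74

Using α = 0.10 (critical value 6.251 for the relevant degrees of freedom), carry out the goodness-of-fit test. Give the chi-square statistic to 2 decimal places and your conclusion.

7.88; reject

Expected counts E_i = n·p_i: 271×0.26 = 70.46, 271×0.29 = 78.59, 271×0.23 = 62.33, 271×0.22 = 59.62.
cat         O        E   (O−E)²/E
A          78    70.46      0.807
B          69    78.59      1.170
C          50    62.33      2.439
D          74    59.62      3.468
Sum = 7.88
df = 3. Since 7.88 > 6.251, we reject H₀.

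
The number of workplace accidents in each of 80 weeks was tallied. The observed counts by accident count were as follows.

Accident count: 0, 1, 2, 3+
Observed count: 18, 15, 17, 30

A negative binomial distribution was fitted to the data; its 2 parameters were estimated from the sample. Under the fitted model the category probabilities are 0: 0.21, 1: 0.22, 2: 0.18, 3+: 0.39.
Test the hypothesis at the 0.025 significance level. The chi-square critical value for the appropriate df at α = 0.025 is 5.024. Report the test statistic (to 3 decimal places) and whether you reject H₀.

Expected counts E_i = n·p_i: 80×0.21 = 16.8, 80×0.22 = 17.6, 80×0.18 = 14.4, 80×0.39 = 31.2.
cat         O        E   (O−E)²/E
0          18     16.8     0.0857
1          15     17.6     0.3841
2          17     14.4     0.4694
3+         30     31.2     0.0462
Sum = 0.985
df = 1. Since 0.985 < 5.024, we do not reject H₀.

0.985; do not reject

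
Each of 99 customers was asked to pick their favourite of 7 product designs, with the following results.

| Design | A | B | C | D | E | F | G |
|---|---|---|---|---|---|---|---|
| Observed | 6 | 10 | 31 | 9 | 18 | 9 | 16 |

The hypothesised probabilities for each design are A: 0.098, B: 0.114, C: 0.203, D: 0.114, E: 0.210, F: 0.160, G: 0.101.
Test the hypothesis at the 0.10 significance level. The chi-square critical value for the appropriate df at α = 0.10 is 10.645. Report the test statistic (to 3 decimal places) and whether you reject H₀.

14.867; reject

Expected counts E_i = n·p_i: 99×0.098 = 9.702, 99×0.114 = 11.286, 99×0.203 = 20.097, 99×0.114 = 11.286, 99×0.210 = 20.79, 99×0.160 = 15.84, 99×0.101 = 9.999.
χ² = (6−9.702)²/9.702 + (10−11.286)²/11.286 + (31−20.097)²/20.097 + (9−11.286)²/11.286 + (18−20.79)²/20.79 + (9−15.84)²/15.84 + (16−9.999)²/9.999
   = 1.4126 + 0.1465 + 5.9151 + 0.4630 + 0.3744 + 2.9536 + 3.6016
Sum = 14.867
df = 6. Since 14.867 > 10.645, we reject H₀.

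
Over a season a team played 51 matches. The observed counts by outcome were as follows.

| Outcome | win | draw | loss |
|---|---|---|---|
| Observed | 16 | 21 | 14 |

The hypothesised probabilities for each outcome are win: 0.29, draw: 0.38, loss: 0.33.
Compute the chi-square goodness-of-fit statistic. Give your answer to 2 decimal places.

0.71

Expected counts E_i = n·p_i: 51×0.29 = 14.79, 51×0.38 = 19.38, 51×0.33 = 16.83.
cat         O        E   (O−E)²/E
win        16    14.79      0.099
draw       21    19.38      0.135
loss       14    16.83      0.476
Sum = 0.71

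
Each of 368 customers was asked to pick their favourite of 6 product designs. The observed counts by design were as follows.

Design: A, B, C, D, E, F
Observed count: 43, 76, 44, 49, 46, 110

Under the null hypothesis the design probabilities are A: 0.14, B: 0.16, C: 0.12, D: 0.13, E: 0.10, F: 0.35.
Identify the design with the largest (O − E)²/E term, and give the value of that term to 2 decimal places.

B, 4.98

Expected counts E_i = n·p_i: 368×0.14 = 51.52, 368×0.16 = 58.88, 368×0.12 = 44.16, 368×0.13 = 47.84, 368×0.10 = 36.8, 368×0.35 = 128.8.
A: (43 − 51.52)²/51.52 = 72.5904/51.52 = 1.409
B: (76 − 58.88)²/58.88 = 293.0944/58.88 = 4.978
C: (44 − 44.16)²/44.16 = 0.0256/44.16 = 0.001
D: (49 − 47.84)²/47.84 = 1.3456/47.84 = 0.028
E: (46 − 36.8)²/36.8 = 84.64/36.8 = 2.300
F: (110 − 128.8)²/128.8 = 353.44/128.8 = 2.744
The largest term is for B: 4.98.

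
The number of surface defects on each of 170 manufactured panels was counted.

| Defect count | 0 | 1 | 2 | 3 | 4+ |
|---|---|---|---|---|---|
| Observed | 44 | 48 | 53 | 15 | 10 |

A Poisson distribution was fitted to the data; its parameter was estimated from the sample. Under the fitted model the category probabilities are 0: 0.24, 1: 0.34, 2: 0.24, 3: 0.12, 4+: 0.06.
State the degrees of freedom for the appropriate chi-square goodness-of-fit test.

There are k = 5 categories and 1 parameter estimated from the data, so df = 5 − 1 − 1 = 3.

3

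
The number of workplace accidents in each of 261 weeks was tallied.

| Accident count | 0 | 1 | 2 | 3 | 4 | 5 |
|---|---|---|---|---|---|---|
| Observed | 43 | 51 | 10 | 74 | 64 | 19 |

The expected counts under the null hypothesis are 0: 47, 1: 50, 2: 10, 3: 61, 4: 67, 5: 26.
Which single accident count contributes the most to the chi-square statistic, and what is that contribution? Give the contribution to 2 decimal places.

3, 2.77

0: (43 − 47)²/47 = 16/47 = 0.340
1: (51 − 50)²/50 = 1/50 = 0.020
2: (10 − 10)²/10 = 0/10 = 0.000
3: (74 − 61)²/61 = 169/61 = 2.770
4: (64 − 67)²/67 = 9/67 = 0.134
5: (19 − 26)²/26 = 49/26 = 1.885
The largest term is for 3: 2.77.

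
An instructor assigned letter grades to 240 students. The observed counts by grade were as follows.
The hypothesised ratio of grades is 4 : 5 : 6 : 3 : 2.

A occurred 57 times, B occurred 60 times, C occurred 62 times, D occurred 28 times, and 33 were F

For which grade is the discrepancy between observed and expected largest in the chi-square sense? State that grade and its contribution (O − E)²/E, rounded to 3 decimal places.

F, 3.375

Ratio total = 20. Expected counts: 240×4/20 = 48, 240×5/20 = 60, 240×6/20 = 72, 240×3/20 = 36, 240×2/20 = 24.
A: (57 − 48)²/48 = 81/48 = 1.6875
B: (60 − 60)²/60 = 0/60 = 0.0000
C: (62 − 72)²/72 = 100/72 = 1.3889
D: (28 − 36)²/36 = 64/36 = 1.7778
F: (33 − 24)²/24 = 81/24 = 3.3750
The largest term is for F: 3.375.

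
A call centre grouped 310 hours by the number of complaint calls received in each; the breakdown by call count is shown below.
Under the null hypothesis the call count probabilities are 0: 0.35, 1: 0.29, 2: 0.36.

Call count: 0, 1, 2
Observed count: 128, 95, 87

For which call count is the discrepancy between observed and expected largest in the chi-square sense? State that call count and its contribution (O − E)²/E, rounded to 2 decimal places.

2, 5.42

Expected counts E_i = n·p_i: 310×0.35 = 108.5, 310×0.29 = 89.9, 310×0.36 = 111.6.
0: (128 − 108.5)²/108.5 = 380.25/108.5 = 3.505
1: (95 − 89.9)²/89.9 = 26.01/89.9 = 0.289
2: (87 − 111.6)²/111.6 = 605.16/111.6 = 5.423
The largest term is for 2: 5.42.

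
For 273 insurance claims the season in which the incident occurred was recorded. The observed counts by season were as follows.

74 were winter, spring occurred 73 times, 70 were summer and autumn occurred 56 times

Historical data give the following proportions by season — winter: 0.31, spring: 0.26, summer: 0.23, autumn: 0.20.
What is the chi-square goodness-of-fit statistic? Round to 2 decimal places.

2.26

Expected counts E_i = n·p_i: 273×0.31 = 84.63, 273×0.26 = 70.98, 273×0.23 = 62.79, 273×0.20 = 54.6.
χ² = (74−84.63)²/84.63 + (73−70.98)²/70.98 + (70−62.79)²/62.79 + (56−54.6)²/54.6
   = 1.335 + 0.057 + 0.828 + 0.036
Sum = 2.26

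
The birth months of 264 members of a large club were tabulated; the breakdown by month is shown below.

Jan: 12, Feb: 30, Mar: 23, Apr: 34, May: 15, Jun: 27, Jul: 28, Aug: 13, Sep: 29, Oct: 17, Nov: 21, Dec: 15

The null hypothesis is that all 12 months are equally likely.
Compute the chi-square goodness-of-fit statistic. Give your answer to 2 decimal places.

28.36

Under H₀ each category has probability 1/12, so each expected count is 264/12 = 22.
χ² = (12−22)²/22 + (30−22)²/22 + (23−22)²/22 + (34−22)²/22 + (15−22)²/22 + (27−22)²/22 + (28−22)²/22 + (13−22)²/22 + (29−22)²/22 + (17−22)²/22 + (21−22)²/22 + (15−22)²/22
   = 4.545 + 2.909 + 0.045 + 6.545 + 2.227 + 1.136 + 1.636 + 3.682 + 2.227 + 1.136 + 0.045 + 2.227
Sum = 28.36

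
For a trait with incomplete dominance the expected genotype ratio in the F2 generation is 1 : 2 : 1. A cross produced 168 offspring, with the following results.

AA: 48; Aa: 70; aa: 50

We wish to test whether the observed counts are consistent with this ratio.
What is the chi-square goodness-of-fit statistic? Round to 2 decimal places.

Ratio total = 4. Expected counts: 168×1/4 = 42, 168×2/4 = 84, 168×1/4 = 42.
cat         O        E   (O−E)²/E
AA         48       42      0.857
Aa         70       84      2.333
aa         50       42      1.524
Sum = 4.71

4.71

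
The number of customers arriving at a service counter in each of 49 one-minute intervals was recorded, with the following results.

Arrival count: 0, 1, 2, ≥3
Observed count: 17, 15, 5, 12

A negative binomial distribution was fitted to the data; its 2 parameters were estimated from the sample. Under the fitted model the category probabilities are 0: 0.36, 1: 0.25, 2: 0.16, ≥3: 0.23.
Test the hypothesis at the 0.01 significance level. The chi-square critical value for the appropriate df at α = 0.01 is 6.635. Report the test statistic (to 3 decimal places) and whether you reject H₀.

1.717; do not reject

Expected counts E_i = n·p_i: 49×0.36 = 17.64, 49×0.25 = 12.25, 49×0.16 = 7.84, 49×0.23 = 11.27.
χ² = (17−17.64)²/17.64 + (15−12.25)²/12.25 + (5−7.84)²/7.84 + (12−11.27)²/11.27
   = 0.0232 + 0.6173 + 1.0288 + 0.0473
Sum = 1.717
df = 1. Since 1.717 < 6.635, we do not reject H₀.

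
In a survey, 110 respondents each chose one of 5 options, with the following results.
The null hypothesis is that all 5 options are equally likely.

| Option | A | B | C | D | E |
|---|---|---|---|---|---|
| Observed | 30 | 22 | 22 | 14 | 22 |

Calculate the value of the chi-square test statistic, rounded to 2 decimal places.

5.82

Under H₀ each category has probability 1/5, so each expected count is 110/5 = 22.
A: (30 − 22)²/22 = 64/22 = 2.909
B: (22 − 22)²/22 = 0/22 = 0.000
C: (22 − 22)²/22 = 0/22 = 0.000
D: (14 − 22)²/22 = 64/22 = 2.909
E: (22 − 22)²/22 = 0/22 = 0.000
Sum = 5.82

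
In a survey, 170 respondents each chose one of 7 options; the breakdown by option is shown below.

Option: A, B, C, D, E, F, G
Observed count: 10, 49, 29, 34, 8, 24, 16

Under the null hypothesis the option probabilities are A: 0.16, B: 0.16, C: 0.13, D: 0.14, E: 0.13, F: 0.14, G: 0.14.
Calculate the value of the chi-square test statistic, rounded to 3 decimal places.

Expected counts E_i = n·p_i: 170×0.16 = 27.2, 170×0.16 = 27.2, 170×0.13 = 22.1, 170×0.14 = 23.8, 170×0.13 = 22.1, 170×0.14 = 23.8, 170×0.14 = 23.8.
cat         O        E   (O−E)²/E
A          10     27.2    10.8765
B          49     27.2    17.4721
C          29     22.1     2.1543
D          34     23.8     4.3714
E           8     22.1     8.9959
F          24     23.8     0.0017
G          16     23.8     2.5563
Sum = 46.428

46.428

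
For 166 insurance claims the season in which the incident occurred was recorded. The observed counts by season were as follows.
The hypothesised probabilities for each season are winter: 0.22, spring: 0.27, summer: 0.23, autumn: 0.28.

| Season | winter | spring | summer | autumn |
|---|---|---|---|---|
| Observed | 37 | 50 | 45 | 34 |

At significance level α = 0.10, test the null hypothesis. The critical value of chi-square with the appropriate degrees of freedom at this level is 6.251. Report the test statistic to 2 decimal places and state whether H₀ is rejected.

5.17; do not reject

Expected counts E_i = n·p_i: 166×0.22 = 36.52, 166×0.27 = 44.82, 166×0.23 = 38.18, 166×0.28 = 46.48.
χ² = (37−36.52)²/36.52 + (50−44.82)²/44.82 + (45−38.18)²/38.18 + (34−46.48)²/46.48
   = 0.006 + 0.599 + 1.218 + 3.351
Sum = 5.17
df = 3. Since 5.17 < 6.251, we do not reject H₀.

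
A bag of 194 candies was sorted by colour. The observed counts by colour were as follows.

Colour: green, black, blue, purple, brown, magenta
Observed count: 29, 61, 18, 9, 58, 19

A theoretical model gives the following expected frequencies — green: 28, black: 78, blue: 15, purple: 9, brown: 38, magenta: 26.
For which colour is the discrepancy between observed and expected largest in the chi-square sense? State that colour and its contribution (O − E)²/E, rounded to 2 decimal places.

green: (29 − 28)²/28 = 1/28 = 0.036
black: (61 − 78)²/78 = 289/78 = 3.705
blue: (18 − 15)²/15 = 9/15 = 0.600
purple: (9 − 9)²/9 = 0/9 = 0.000
brown: (58 − 38)²/38 = 400/38 = 10.526
magenta: (19 − 26)²/26 = 49/26 = 1.885
The largest term is for brown: 10.53.

brown, 10.53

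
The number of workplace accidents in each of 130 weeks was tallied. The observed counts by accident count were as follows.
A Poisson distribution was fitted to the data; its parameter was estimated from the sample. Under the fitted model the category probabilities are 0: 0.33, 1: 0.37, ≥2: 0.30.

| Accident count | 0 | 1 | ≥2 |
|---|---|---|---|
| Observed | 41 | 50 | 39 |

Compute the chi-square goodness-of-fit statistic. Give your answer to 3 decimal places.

Expected counts E_i = n·p_i: 130×0.33 = 42.9, 130×0.37 = 48.1, 130×0.30 = 39.
0: (41 − 42.9)²/42.9 = 3.61/42.9 = 0.0841
1: (50 − 48.1)²/48.1 = 3.61/48.1 = 0.0751
≥2: (39 − 39)²/39 = 0/39 = 0.0000
Sum = 0.159

0.159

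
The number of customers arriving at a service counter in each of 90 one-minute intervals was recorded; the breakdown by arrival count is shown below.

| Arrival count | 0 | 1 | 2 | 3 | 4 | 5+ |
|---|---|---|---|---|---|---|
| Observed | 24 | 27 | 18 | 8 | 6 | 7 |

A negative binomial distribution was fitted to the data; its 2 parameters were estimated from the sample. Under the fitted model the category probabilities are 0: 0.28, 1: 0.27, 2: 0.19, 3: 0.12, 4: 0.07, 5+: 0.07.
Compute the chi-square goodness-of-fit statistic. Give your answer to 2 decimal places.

Expected counts E_i = n·p_i: 90×0.28 = 25.2, 90×0.27 = 24.3, 90×0.19 = 17.1, 90×0.12 = 10.8, 90×0.07 = 6.3, 90×0.07 = 6.3.
0: (24 − 25.2)²/25.2 = 1.44/25.2 = 0.057
1: (27 − 24.3)²/24.3 = 7.29/24.3 = 0.300
2: (18 − 17.1)²/17.1 = 0.81/17.1 = 0.047
3: (8 − 10.8)²/10.8 = 7.84/10.8 = 0.726
4: (6 − 6.3)²/6.3 = 0.09/6.3 = 0.014
5+: (7 − 6.3)²/6.3 = 0.49/6.3 = 0.078
Sum = 1.22

1.22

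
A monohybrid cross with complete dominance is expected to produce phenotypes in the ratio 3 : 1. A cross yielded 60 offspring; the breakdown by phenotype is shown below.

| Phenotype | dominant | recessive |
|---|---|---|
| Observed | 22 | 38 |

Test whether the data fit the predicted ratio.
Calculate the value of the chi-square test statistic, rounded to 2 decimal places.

47.02

Ratio total = 4. Expected counts: 60×3/4 = 45, 60×1/4 = 15.
dominant: (22 − 45)²/45 = 529/45 = 11.756
recessive: (38 − 15)²/15 = 529/15 = 35.267
Sum = 47.02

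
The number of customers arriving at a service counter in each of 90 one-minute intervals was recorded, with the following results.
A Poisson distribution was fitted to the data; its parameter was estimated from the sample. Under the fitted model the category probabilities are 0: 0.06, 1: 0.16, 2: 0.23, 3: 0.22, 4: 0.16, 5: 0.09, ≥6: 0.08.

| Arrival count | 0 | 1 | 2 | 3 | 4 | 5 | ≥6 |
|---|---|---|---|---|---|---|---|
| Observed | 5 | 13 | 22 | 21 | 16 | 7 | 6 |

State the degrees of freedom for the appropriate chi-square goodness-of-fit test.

5

There are k = 7 categories and 1 parameter estimated from the data, so df = 7 − 1 − 1 = 5.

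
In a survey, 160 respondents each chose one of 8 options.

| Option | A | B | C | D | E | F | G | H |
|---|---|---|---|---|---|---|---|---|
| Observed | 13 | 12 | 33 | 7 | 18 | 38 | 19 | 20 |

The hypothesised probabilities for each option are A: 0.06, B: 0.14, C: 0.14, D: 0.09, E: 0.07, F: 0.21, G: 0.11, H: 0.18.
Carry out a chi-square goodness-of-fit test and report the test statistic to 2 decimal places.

Expected counts E_i = n·p_i: 160×0.06 = 9.6, 160×0.14 = 22.4, 160×0.14 = 22.4, 160×0.09 = 14.4, 160×0.07 = 11.2, 160×0.21 = 33.6, 160×0.11 = 17.6, 160×0.18 = 28.8.
A: (13 − 9.6)²/9.6 = 11.56/9.6 = 1.204
B: (12 − 22.4)²/22.4 = 108.16/22.4 = 4.829
C: (33 − 22.4)²/22.4 = 112.36/22.4 = 5.016
D: (7 − 14.4)²/14.4 = 54.76/14.4 = 3.803
E: (18 − 11.2)²/11.2 = 46.24/11.2 = 4.129
F: (38 − 33.6)²/33.6 = 19.36/33.6 = 0.576
G: (19 − 17.6)²/17.6 = 1.96/17.6 = 0.111
H: (20 − 28.8)²/28.8 = 77.44/28.8 = 2.689
Sum = 22.36

22.36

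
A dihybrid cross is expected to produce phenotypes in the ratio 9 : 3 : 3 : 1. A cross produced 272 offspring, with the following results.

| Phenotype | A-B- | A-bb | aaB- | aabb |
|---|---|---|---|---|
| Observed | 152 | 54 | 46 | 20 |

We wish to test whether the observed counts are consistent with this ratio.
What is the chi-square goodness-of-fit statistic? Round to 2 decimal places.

Ratio total = 16. Expected counts: 272×9/16 = 153, 272×3/16 = 51, 272×3/16 = 51, 272×1/16 = 17.
cat         O        E   (O−E)²/E
A-B-      152      153      0.007
A-bb       54       51      0.176
aaB-       46       51      0.490
aabb       20       17      0.529
Sum = 1.20

1.20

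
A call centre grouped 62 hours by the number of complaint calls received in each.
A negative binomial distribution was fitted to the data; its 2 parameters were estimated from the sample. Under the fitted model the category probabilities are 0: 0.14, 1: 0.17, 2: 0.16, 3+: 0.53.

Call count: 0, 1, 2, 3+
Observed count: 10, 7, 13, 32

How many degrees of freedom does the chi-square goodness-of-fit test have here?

There are k = 4 categories and 2 parameters estimated from the data, so df = 4 − 1 − 2 = 1.

1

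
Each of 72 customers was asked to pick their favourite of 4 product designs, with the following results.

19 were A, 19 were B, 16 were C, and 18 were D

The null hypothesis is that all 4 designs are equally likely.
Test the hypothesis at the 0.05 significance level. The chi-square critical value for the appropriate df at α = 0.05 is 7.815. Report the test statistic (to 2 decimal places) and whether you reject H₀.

Expected count for each of the 4 categories: 72/4 = 18.
cat         O        E   (O−E)²/E
A          19       18      0.056
B          19       18      0.056
C          16       18      0.222
D          18       18      0.000
Sum = 0.33
df = 3. Since 0.33 < 7.815, we do not reject H₀.

0.33; do not reject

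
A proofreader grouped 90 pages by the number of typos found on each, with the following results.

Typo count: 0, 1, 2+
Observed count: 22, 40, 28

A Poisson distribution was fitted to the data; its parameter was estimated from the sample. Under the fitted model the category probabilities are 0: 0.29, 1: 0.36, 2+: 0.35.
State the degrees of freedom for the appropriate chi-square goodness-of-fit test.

1

There are k = 3 categories and 1 parameter estimated from the data, so df = 3 − 1 − 1 = 1.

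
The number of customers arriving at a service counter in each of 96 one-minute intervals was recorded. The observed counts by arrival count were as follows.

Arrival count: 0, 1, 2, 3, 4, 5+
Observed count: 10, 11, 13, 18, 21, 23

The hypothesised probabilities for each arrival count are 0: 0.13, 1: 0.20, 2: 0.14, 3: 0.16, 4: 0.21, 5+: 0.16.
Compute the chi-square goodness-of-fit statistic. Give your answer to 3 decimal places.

Expected counts E_i = n·p_i: 96×0.13 = 12.48, 96×0.20 = 19.2, 96×0.14 = 13.44, 96×0.16 = 15.36, 96×0.21 = 20.16, 96×0.16 = 15.36.
χ² = (10−12.48)²/12.48 + (11−19.2)²/19.2 + (13−13.44)²/13.44 + (18−15.36)²/15.36 + (21−20.16)²/20.16 + (23−15.36)²/15.36
   = 0.4928 + 3.5021 + 0.0144 + 0.4538 + 0.0350 + 3.8001
Sum = 8.298

8.298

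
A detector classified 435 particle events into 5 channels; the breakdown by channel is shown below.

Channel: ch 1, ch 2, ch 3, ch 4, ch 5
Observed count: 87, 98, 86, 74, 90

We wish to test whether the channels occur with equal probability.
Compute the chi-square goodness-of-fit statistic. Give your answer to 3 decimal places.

3.448

Under H₀ each category has probability 1/5, so each expected count is 435/5 = 87.
cat         O        E   (O−E)²/E
ch 1       87       87     0.0000
ch 2       98       87     1.3908
ch 3       86       87     0.0115
ch 4       74       87     1.9425
ch 5       90       87     0.1034
Sum = 3.448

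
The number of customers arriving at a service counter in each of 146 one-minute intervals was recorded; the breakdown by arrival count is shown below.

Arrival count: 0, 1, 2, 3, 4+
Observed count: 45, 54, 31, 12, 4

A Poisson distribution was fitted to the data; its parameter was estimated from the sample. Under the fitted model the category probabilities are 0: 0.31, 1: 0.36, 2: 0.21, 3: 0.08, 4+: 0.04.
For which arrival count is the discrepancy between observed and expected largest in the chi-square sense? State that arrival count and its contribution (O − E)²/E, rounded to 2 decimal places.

4+, 0.58

Expected counts E_i = n·p_i: 146×0.31 = 45.26, 146×0.36 = 52.56, 146×0.21 = 30.66, 146×0.08 = 11.68, 146×0.04 = 5.84.
cat         O        E   (O−E)²/E
0          45    45.26      0.001
1          54    52.56      0.039
2          31    30.66      0.004
3          12    11.68      0.009
4+          4     5.84      0.580
The largest term is for 4+: 0.58.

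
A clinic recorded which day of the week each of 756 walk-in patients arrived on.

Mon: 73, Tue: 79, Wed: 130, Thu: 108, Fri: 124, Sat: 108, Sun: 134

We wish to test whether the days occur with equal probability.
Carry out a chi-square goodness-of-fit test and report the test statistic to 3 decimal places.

32.241

Expected count for each of the 7 categories: 756/7 = 108.
cat         O        E   (O−E)²/E
Mon        73      108    11.3426
Tue        79      108     7.7870
Wed       130      108     4.4815
Thu       108      108     0.0000
Fri       124      108     2.3704
Sat       108      108     0.0000
Sun       134      108     6.2593
Sum = 32.241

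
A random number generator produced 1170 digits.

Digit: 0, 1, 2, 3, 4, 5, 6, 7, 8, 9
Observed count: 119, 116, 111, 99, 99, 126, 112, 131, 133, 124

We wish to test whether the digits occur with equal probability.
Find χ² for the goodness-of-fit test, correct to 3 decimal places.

11.077

Under H₀ each category has probability 1/10, so each expected count is 1170/10 = 117.
cat         O        E   (O−E)²/E
0         119      117     0.0342
1         116      117     0.0085
2         111      117     0.3077
3          99      117     2.7692
4          99      117     2.7692
5         126      117     0.6923
6         112      117     0.2137
7         131      117     1.6752
8         133      117     2.1880
9         124      117     0.4188
Sum = 11.077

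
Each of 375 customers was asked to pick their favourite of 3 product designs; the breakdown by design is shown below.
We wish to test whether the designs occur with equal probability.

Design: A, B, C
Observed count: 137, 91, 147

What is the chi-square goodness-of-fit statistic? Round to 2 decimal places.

Under H₀ each category has probability 1/3, so each expected count is 375/3 = 125.
A: (137 − 125)²/125 = 144/125 = 1.152
B: (91 − 125)²/125 = 1156/125 = 9.248
C: (147 − 125)²/125 = 484/125 = 3.872
Sum = 14.27

14.27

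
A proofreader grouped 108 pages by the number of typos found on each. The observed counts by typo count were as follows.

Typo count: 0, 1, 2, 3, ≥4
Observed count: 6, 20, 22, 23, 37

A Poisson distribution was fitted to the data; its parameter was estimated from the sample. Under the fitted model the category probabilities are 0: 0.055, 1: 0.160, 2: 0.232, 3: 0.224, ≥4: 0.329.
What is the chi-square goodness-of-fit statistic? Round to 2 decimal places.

Expected counts E_i = n·p_i: 108×0.055 = 5.94, 108×0.160 = 17.28, 108×0.232 = 25.056, 108×0.224 = 24.192, 108×0.329 = 35.532.
0: (6 − 5.94)²/5.94 = 0.0036/5.94 = 0.001
1: (20 − 17.28)²/17.28 = 7.3984/17.28 = 0.428
2: (22 − 25.056)²/25.056 = 9.339136/25.056 = 0.373
3: (23 − 24.192)²/24.192 = 1.420864/24.192 = 0.059
≥4: (37 − 35.532)²/35.532 = 2.155024/35.532 = 0.061
Sum = 0.92

0.92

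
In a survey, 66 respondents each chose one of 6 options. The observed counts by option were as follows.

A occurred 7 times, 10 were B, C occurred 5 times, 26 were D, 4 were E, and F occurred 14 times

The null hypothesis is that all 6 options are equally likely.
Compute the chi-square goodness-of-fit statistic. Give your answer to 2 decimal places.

30.55

Under H₀ each category has probability 1/6, so each expected count is 66/6 = 11.
χ² = (7−11)²/11 + (10−11)²/11 + (5−11)²/11 + (26−11)²/11 + (4−11)²/11 + (14−11)²/11
   = 1.455 + 0.091 + 3.273 + 20.455 + 4.455 + 0.818
Sum = 30.55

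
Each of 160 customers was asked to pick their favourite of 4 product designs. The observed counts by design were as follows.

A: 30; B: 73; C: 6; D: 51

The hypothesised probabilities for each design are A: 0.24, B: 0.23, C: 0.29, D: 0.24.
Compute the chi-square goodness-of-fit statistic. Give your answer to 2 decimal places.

Expected counts E_i = n·p_i: 160×0.24 = 38.4, 160×0.23 = 36.8, 160×0.29 = 46.4, 160×0.24 = 38.4.
χ² = (30−38.4)²/38.4 + (73−36.8)²/36.8 + (6−46.4)²/46.4 + (51−38.4)²/38.4
   = 1.838 + 35.610 + 35.176 + 4.134
Sum = 76.76

76.76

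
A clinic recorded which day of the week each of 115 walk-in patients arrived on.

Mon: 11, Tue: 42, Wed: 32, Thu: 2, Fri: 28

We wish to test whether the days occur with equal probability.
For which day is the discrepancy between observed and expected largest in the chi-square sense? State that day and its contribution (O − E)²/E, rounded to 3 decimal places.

Thu, 19.174

Under H₀ each category has probability 1/5, so each expected count is 115/5 = 23.
cat         O        E   (O−E)²/E
Mon        11       23     6.2609
Tue        42       23    15.6957
Wed        32       23     3.5217
Thu         2       23    19.1739
Fri        28       23     1.0870
The largest term is for Thu: 19.174.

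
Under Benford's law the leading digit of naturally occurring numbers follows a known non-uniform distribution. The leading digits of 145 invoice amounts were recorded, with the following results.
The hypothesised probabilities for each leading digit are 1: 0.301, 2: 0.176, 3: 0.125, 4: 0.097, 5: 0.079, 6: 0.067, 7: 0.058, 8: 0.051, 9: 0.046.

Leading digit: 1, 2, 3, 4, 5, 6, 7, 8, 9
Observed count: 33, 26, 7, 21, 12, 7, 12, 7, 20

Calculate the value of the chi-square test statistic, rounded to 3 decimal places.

Expected counts E_i = n·p_i: 145×0.301 = 43.645, 145×0.176 = 25.52, 145×0.125 = 18.125, 145×0.097 = 14.065, 145×0.079 = 11.455, 145×0.067 = 9.715, 145×0.058 = 8.41, 145×0.051 = 7.395, 145×0.046 = 6.67.
χ² = (33−43.645)²/43.645 + (26−25.52)²/25.52 + (7−18.125)²/18.125 + (21−14.065)²/14.065 + (12−11.455)²/11.455 + (7−9.715)²/9.715 + (12−8.41)²/8.41 + (7−7.395)²/7.395 + (20−6.67)²/6.67
   = 2.5963 + 0.0090 + 6.8284 + 3.4194 + 0.0259 + 0.7587 + 1.5325 + 0.0211 + 26.6400
Sum = 41.831

41.831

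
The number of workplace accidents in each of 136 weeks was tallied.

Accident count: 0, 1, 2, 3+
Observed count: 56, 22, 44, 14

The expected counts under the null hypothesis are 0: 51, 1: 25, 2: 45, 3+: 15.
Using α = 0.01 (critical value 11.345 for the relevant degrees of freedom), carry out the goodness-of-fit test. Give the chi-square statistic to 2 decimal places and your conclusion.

0.94; do not reject

cat         O        E   (O−E)²/E
0          56       51      0.490
1          22       25      0.360
2          44       45      0.022
3+         14       15      0.067
Sum = 0.94
df = 3. Since 0.94 < 11.345, we do not reject H₀.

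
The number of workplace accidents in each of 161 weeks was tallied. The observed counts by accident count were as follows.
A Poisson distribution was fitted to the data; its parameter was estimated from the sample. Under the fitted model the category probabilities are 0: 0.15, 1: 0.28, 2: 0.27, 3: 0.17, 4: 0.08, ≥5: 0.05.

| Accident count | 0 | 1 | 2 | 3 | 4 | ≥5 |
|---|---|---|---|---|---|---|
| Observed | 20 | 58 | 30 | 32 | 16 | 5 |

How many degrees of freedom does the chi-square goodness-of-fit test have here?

There are k = 6 categories and 1 parameter estimated from the data, so df = 6 − 1 − 1 = 4.

4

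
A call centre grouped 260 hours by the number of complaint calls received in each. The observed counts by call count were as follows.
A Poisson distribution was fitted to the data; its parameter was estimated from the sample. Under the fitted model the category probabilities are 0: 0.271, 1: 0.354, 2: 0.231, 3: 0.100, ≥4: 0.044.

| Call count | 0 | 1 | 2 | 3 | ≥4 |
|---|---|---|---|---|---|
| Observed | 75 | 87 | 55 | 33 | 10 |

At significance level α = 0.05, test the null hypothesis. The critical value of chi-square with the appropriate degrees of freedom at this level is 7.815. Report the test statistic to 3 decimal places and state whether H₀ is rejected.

3.061; do not reject

Expected counts E_i = n·p_i: 260×0.271 = 70.46, 260×0.354 = 92.04, 260×0.231 = 60.06, 260×0.100 = 26, 260×0.044 = 11.44.
cat         O        E   (O−E)²/E
0          75    70.46     0.2925
1          87    92.04     0.2760
2          55    60.06     0.4263
3          33       26     1.8846
≥4         10    11.44     0.1813
Sum = 3.061
df = 3. Since 3.061 < 7.815, we do not reject H₀.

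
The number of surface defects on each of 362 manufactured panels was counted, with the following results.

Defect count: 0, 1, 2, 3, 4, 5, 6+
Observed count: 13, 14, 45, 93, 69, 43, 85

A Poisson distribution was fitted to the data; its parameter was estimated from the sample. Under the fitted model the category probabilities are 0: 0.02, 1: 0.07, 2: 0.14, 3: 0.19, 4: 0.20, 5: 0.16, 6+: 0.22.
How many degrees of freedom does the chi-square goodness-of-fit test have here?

5

There are k = 7 categories and 1 parameter estimated from the data, so df = 7 − 1 − 1 = 5.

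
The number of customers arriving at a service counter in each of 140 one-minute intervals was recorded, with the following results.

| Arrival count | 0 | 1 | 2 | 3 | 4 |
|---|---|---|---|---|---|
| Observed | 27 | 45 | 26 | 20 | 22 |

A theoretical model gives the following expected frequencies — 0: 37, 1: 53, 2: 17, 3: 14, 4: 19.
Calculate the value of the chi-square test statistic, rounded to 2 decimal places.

χ² = (27−37)²/37 + (45−53)²/53 + (26−17)²/17 + (20−14)²/14 + (22−19)²/19
   = 2.703 + 1.208 + 4.765 + 2.571 + 0.474
Sum = 11.72

11.72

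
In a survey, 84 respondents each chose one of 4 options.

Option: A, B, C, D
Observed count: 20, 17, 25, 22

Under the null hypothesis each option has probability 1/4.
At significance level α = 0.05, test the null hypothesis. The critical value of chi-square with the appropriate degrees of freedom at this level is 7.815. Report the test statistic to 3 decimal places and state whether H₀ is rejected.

Under H₀ each category has probability 1/4, so each expected count is 84/4 = 21.
cat         O        E   (O−E)²/E
A          20       21     0.0476
B          17       21     0.7619
C          25       21     0.7619
D          22       21     0.0476
Sum = 1.619
df = 3. Since 1.619 < 7.815, we do not reject H₀.

1.619; do not reject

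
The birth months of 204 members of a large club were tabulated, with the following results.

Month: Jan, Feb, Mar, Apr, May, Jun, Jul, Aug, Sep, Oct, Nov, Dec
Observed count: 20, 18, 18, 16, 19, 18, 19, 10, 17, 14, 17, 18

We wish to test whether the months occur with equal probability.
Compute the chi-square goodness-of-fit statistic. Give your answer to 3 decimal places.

4.706

Expected count for each of the 12 categories: 204/12 = 17.
cat         O        E   (O−E)²/E
Jan        20       17     0.5294
Feb        18       17     0.0588
Mar        18       17     0.0588
Apr        16       17     0.0588
May        19       17     0.2353
Jun        18       17     0.0588
Jul        19       17     0.2353
Aug        10       17     2.8824
Sep        17       17     0.0000
Oct        14       17     0.5294
Nov        17       17     0.0000
Dec        18       17     0.0588
Sum = 4.706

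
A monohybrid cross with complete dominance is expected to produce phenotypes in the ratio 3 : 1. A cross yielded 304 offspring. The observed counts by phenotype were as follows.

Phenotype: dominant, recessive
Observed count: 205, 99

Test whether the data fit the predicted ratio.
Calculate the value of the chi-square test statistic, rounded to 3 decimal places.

9.281

Ratio total = 4. Expected counts: 304×3/4 = 228, 304×1/4 = 76.
χ² = (205−228)²/228 + (99−76)²/76
   = 2.3202 + 6.9605
Sum = 9.281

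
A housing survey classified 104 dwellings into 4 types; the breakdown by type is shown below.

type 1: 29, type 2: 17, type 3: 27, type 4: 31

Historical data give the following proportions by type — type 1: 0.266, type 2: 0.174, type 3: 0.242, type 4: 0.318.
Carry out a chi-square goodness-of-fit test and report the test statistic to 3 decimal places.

0.394

Expected counts E_i = n·p_i: 104×0.266 = 27.664, 104×0.174 = 18.096, 104×0.242 = 25.168, 104×0.318 = 33.072.
cat         O        E   (O−E)²/E
type 1     29   27.664     0.0645
type 2     17   18.096     0.0664
type 3     27   25.168     0.1334
type 4     31   33.072     0.1298
Sum = 0.394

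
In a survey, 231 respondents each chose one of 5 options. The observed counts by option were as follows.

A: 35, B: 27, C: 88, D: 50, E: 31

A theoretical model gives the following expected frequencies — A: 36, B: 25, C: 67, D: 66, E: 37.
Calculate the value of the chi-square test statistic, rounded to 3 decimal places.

χ² = (35−36)²/36 + (27−25)²/25 + (88−67)²/67 + (50−66)²/66 + (31−37)²/37
   = 0.0278 + 0.1600 + 6.5821 + 3.8788 + 0.9730
Sum = 11.622

11.622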